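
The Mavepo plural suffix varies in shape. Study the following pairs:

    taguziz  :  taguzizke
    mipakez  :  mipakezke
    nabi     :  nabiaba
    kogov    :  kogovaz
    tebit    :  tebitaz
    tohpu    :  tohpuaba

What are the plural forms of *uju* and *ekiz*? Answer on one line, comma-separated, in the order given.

The alternation tracks the final sound of the stem — -ke when the stem ends in a sibilant (*taguziz*, *mipakez*); -az when the stem ends in a non-sibilant consonant (*kogov*, *tebit*); -aba when the stem ends in a vowel (*nabi*, *tohpu*).
*uju* — final sound /u/ (a vowel) → -aba → *ujuaba*.
*ekiz*: final sound = /z/, a sibilant → -ke → *ekizke*.

ujuaba, ekizke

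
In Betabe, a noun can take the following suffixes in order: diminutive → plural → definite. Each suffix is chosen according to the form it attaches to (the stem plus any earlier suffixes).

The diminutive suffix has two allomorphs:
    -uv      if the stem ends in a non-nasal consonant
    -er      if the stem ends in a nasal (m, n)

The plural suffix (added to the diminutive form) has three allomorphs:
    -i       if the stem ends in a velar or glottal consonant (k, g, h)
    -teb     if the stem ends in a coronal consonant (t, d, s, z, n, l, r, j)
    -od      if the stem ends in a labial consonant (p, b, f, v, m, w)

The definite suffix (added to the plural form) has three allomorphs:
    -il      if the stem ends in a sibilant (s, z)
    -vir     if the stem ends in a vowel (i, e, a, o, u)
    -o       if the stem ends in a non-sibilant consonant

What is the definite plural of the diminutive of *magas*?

magasuvodo

The final consonant of *magas* is /s/, which is non-nasal, so the diminutive suffix is -uv, giving *magasuv*.
Since the final consonant of the diminutive form *magasuv* is /v/ (labial), it takes -od, giving *magasuvod*.
The final sound of the plural form *magasuvod* is /d/, which is a non-sibilant consonant, so the definite suffix is -o, giving *magasuvodo*.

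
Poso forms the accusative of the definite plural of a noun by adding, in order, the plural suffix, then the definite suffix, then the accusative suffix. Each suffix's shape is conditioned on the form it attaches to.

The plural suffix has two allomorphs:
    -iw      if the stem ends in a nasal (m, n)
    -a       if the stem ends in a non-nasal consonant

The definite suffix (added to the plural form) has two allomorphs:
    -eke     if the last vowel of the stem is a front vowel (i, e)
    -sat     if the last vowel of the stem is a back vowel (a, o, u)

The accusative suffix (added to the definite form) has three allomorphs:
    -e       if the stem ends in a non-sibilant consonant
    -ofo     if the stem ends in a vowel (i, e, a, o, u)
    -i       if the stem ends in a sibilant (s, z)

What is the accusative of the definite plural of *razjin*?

razjiniwekeofo

Since the final consonant of *razjin* is /n/ (a nasal), it takes -iw, giving *razjiniw*.
The plural form *razjiniw*: last vowel = /i/, a front vowel → -eke → *razjiniweke*.
The final sound of the definite form *razjiniweke* is /e/, which is a vowel, so the accusative suffix is -ofo, giving *razjiniwekeofo*.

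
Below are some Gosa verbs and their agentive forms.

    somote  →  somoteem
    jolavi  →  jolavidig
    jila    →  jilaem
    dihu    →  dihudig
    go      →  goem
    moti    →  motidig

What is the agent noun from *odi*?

odidig

The pattern is height harmony: -dig when the last vowel of the stem is a high vowel (*jolavi*, *dihu*, *moti*); -em when the last vowel of the stem is a non-high vowel (*somote*, *jila*, *go*).
Since the last vowel of *odi* is /i/ (a high vowel), it takes -dig, giving *odidig*.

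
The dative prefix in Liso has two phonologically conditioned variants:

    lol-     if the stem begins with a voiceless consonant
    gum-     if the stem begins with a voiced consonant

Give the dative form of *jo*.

Since the first consonant of *jo* is /j/ (voiced), it takes gum-, giving *gumjo*.

gumjo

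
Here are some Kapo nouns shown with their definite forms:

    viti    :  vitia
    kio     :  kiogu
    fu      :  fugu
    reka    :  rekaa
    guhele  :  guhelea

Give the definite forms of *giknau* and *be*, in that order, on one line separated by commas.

The suffix is conditioned by the last vowel: -gu when the last vowel of the stem is a rounded vowel (*kio*, *fu*); -a when the last vowel of the stem is an unrounded vowel (*viti*, *reka*, *guhele*).
*giknau* — last vowel /u/ (a rounded vowel) → -gu → *giknaugu*.
*be* — last vowel /e/ (an unrounded vowel) → -a → *bea*.

giknaugu, bea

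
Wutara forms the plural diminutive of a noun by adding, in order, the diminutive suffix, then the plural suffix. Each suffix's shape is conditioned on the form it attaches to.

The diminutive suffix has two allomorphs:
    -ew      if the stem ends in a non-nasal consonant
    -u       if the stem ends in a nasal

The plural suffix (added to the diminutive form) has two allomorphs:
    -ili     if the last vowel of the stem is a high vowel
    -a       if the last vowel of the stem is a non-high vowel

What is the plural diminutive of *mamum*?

*mamum* — final consonant /m/ (a nasal) → -u → *mamumu*.
The diminutive form *mamumu*: last vowel = /u/, a high vowel → -ili → *mamumuili*.

mamumuili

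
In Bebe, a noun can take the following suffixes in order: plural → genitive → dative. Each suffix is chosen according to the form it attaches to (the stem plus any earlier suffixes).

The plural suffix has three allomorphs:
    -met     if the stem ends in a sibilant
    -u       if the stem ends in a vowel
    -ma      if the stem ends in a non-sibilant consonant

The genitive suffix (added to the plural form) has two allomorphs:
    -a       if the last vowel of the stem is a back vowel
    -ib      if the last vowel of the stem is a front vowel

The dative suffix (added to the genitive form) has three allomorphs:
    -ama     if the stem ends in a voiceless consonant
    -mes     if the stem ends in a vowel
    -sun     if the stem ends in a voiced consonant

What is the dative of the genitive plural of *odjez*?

odjezmetibsun

*odjez* — final sound /z/ (a sibilant) → -met → *odjezmet*.
Since the last vowel of the plural form *odjezmet* is /e/ (a front vowel), it takes -ib, giving *odjezmetib*.
The final sound of the genitive form *odjezmetib* is /b/, which is a voiced consonant, so the dative suffix is -sun, giving *odjezmetibsun*.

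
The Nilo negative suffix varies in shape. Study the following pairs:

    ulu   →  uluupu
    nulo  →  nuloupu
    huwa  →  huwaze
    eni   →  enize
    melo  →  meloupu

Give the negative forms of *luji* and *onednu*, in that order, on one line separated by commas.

The suffix is conditioned by the last vowel: -upu when the last vowel of the stem is a rounded vowel (*ulu*, *nulo*, *melo*); -ze when the last vowel of the stem is an unrounded vowel (*huwa*, *eni*).
*luji* — last vowel /i/ (an unrounded vowel) → -ze → *lujize*.
Since the last vowel of *onednu* is /u/ (a rounded vowel), it takes -upu, giving *onednuupu*.

lujize, onednuupu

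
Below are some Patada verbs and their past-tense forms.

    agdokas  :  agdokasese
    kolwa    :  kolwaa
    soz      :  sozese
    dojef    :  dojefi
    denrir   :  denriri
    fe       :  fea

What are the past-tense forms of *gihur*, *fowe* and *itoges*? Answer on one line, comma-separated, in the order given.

gihuri, fowea, itogesese

The suffix is conditioned by the final sound: -ese when the stem ends in a sibilant (*agdokas*, *soz*); -i when the stem ends in a non-sibilant consonant (*dojef*, *denrir*); -a when the stem ends in a vowel (*kolwa*, *fe*).
*gihur*: final sound = /r/, a non-sibilant consonant → -i → *gihuri*.
*fowe* — final sound /e/ (a vowel) → -a → *fowea*.
*itoges*: final sound = /s/, a sibilant → -ese → *itogesese*.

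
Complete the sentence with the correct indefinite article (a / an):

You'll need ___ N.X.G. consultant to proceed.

The indefinite article is chosen by the initial *sound* of the following word, not its spelling.
The initialism *N.X.G.* is read letter by letter; the first letter, N, is pronounced /ɛn/, which begins with a vowel sound.
So the article is *an*: You'll need an N.X.G. consultant to proceed.

an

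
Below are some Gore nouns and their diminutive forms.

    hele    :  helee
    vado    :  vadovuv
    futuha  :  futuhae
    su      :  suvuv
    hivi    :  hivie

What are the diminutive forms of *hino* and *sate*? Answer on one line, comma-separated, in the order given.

The pattern is rounding harmony: -vuv when the last vowel of the stem is a rounded vowel (*vado*, *su*); -e when the last vowel of the stem is an unrounded vowel (*hele*, *futuha*, *hivi*).
*hino* — last vowel /o/ (a rounded vowel) → -vuv → *hinovuv*.
The last vowel of *sate* is /e/, which is an unrounded vowel, so the suffix is -e, giving *satee*.

hinovuv, satee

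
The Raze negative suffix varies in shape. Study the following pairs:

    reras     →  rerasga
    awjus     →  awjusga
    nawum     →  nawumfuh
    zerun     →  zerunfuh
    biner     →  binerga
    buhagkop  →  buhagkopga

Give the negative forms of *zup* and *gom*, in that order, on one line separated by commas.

zupga, gomfuh

The pattern is nasality of the final consonant: -fuh when the stem ends in a nasal (*nawum*, *zerun*); -ga when the stem ends in a non-nasal consonant (*reras*, *awjus*, *biner*, *buhagkop*).
*zup*: final consonant = /p/, non-nasal → -ga → *zupga*.
Since the final consonant of *gom* is /m/ (a nasal), it takes -fuh, giving *gomfuh*.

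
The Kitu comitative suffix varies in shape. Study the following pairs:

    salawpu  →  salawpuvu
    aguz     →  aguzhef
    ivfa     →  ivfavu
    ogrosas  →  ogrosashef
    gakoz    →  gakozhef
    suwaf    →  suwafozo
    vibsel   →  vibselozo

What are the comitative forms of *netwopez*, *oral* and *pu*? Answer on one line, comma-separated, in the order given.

The alternation tracks the final sound of the stem — -hef when the stem ends in a sibilant (*aguz*, *ogrosas*, *gakoz*); -ozo when the stem ends in a non-sibilant consonant (*suwaf*, *vibsel*); -vu when the stem ends in a vowel (*salawpu*, *ivfa*).
The final sound of *netwopez* is /z/, which is a sibilant, so the suffix is -hef, giving *netwopezhef*.
*oral* — final sound /l/ (a non-sibilant consonant) → -ozo → *oralozo*.
The final sound of *pu* is /u/, which is a vowel, so the suffix is -vu, giving *puvu*.

netwopezhef, oralozo, puvu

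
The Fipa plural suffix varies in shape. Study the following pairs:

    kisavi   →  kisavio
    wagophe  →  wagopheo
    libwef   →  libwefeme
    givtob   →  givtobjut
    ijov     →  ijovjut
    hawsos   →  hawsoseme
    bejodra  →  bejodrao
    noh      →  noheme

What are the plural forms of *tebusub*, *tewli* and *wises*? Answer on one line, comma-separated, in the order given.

tebusubjut, tewlio, wiseseme

The suffix is conditioned by the final sound: -eme when the stem ends in a voiceless consonant (*libwef*, *hawsos*, *noh*); -jut when the stem ends in a voiced consonant (*givtob*, *ijov*); -o when the stem ends in a vowel (*kisavi*, *wagophe*, *bejodra*).
*tebusub*: final sound = /b/, a voiced consonant → -jut → *tebusubjut*.
Since the final sound of *tewli* is /i/ (a vowel), it takes -o, giving *tewlio*.
*wises*: final sound = /s/, a voiceless consonant → -eme → *wiseseme*.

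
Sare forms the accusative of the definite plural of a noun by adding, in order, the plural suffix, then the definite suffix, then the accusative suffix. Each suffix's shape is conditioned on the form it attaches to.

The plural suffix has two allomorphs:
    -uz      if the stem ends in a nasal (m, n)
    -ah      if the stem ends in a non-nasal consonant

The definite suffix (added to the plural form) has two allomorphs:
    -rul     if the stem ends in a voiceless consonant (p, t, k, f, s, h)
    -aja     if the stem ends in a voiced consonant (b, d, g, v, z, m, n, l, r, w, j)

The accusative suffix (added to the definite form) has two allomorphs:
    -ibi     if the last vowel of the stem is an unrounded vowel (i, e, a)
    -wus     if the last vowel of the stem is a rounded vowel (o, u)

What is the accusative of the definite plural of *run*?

runuzajaibi

Since the final consonant of *run* is /n/ (a nasal), it takes -uz, giving *runuz*.
The plural form *runuz*: final consonant = /z/, voiced → -aja → *runuzaja*.
Since the last vowel of the definite form *runuzaja* is /a/ (an unrounded vowel), it takes -ibi, giving *runuzajaibi*.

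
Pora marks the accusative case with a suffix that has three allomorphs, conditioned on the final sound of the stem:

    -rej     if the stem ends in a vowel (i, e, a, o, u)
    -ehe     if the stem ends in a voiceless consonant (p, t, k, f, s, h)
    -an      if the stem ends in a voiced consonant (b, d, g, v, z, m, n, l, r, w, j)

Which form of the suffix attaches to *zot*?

-ehe

*zot*: final sound = /t/, a voiceless consonant → -ehe.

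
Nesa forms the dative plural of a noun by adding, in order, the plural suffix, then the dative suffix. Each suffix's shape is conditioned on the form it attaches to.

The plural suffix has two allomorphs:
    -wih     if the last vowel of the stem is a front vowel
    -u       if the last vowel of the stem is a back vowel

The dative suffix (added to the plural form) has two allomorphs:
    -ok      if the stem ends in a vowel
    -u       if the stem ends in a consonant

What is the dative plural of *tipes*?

tipeswihu

Since the last vowel of *tipes* is /e/ (a front vowel), it takes -wih, giving *tipeswih*.
Since the final sound of the plural form *tipeswih* is /h/ (a consonant), it takes -u, giving *tipeswihu*.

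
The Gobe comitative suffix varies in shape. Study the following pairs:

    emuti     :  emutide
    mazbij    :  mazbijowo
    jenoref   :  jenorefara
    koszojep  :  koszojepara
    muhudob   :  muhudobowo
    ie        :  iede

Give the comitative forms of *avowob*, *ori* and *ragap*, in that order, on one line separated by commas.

The pattern is voicing of the final sound: -ara when the stem ends in a voiceless consonant (*jenoref*, *koszojep*); -owo when the stem ends in a voiced consonant (*mazbij*, *muhudob*); -de when the stem ends in a vowel (*emuti*, *ie*).
*avowob* — final sound /b/ (a voiced consonant) → -owo → *avowobowo*.
The final sound of *ori* is /i/, which is a vowel, so the suffix is -de, giving *oride*.
Since the final sound of *ragap* is /p/ (a voiceless consonant), it takes -ara, giving *ragapara*.

avowobowo, oride, ragapara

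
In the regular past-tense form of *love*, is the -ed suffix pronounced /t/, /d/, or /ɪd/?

The stem *love* ends in a voiced sound other than /d/.
The -ed suffix is realized as /ɪd/ after /t, d/; as /t/ after other voiceless consonants; and as /d/ after other voiced sounds.
So -ed on *love* is pronounced /d/.

/d/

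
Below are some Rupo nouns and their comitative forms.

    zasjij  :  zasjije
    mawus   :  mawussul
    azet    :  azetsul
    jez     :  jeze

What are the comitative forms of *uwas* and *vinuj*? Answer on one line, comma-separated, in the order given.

uwassul, vinuje

Looking at the final consonant of each stem: -sul when the stem ends in a voiceless consonant (*mawus*, *azet*); -e when the stem ends in a voiced consonant (*zasjij*, *jez*).
*uwas*: final consonant = /s/, voiceless → -sul → *uwassul*.
*vinuj* — final consonant /j/ (voiced) → -e → *vinuje*.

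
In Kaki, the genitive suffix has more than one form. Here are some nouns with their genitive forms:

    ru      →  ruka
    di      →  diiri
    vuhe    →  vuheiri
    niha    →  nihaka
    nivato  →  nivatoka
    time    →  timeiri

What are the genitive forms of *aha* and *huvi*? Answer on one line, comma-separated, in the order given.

The suffix is conditioned by the last vowel: -iri when the last vowel of the stem is a front vowel (*di*, *vuhe*, *time*); -ka when the last vowel of the stem is a back vowel (*ru*, *niha*, *nivato*).
The last vowel of *aha* is /a/, which is a back vowel, so the suffix is -ka, giving *ahaka*.
Since the last vowel of *huvi* is /i/ (a front vowel), it takes -iri, giving *huviiri*.

ahaka, huviiri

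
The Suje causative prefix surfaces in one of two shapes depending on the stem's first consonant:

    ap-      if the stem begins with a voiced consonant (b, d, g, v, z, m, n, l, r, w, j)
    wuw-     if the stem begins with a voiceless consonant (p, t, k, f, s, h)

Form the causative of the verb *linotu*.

*linotu*: first consonant = /l/, voiced → ap- → *aplinotu*.

aplinotu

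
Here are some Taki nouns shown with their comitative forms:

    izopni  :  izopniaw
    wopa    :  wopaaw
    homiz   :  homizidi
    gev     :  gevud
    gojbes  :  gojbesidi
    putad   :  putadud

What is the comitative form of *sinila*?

The suffix is conditioned by the final sound: -idi when the stem ends in a sibilant (*homiz*, *gojbes*); -ud when the stem ends in a non-sibilant consonant (*gev*, *putad*); -aw when the stem ends in a vowel (*izopni*, *wopa*).
The final sound of *sinila* is /a/, which is a vowel, so the suffix is -aw, giving *sinilaaw*.

sinilaaw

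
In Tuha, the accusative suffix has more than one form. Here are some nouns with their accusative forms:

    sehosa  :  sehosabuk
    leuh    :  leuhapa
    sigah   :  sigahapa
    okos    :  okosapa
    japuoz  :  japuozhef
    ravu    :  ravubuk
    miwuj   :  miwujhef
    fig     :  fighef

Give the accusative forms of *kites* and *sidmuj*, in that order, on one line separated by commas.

The pattern is voicing of the final sound: -apa when the stem ends in a voiceless consonant (*leuh*, *sigah*, *okos*); -hef when the stem ends in a voiced consonant (*japuoz*, *miwuj*, *fig*); -buk when the stem ends in a vowel (*sehosa*, *ravu*).
*kites*: final sound = /s/, a voiceless consonant → -apa → *kitesapa*.
*sidmuj*: final sound = /j/, a voiced consonant → -hef → *sidmujhef*.

kitesapa, sidmujhef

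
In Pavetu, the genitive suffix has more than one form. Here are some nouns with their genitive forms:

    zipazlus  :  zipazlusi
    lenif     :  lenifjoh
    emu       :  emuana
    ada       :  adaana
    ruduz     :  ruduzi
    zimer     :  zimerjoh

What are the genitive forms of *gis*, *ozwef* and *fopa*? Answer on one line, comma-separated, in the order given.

gisi, ozwefjoh, fopaana

The suffix is conditioned by the final sound: -i when the stem ends in a sibilant (*zipazlus*, *ruduz*); -joh when the stem ends in a non-sibilant consonant (*lenif*, *zimer*); -ana when the stem ends in a vowel (*emu*, *ada*).
The final sound of *gis* is /s/, which is a sibilant, so the suffix is -i, giving *gisi*.
*ozwef* — final sound /f/ (a non-sibilant consonant) → -joh → *ozwefjoh*.
Since the final sound of *fopa* is /a/ (a vowel), it takes -ana, giving *fopaana*.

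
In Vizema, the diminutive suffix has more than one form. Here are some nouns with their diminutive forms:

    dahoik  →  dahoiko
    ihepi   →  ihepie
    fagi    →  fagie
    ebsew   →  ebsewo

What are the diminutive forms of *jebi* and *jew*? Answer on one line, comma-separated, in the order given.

jebie, jewo

The pattern is consonant vs. vowel: -o when the stem ends in a consonant (*dahoik*, *ebsew*); -e when the stem ends in a vowel (*ihepi*, *fagi*).
*jebi*: final sound = /i/, a vowel → -e → *jebie*.
*jew* — final sound /w/ (a consonant) → -o → *jewo*.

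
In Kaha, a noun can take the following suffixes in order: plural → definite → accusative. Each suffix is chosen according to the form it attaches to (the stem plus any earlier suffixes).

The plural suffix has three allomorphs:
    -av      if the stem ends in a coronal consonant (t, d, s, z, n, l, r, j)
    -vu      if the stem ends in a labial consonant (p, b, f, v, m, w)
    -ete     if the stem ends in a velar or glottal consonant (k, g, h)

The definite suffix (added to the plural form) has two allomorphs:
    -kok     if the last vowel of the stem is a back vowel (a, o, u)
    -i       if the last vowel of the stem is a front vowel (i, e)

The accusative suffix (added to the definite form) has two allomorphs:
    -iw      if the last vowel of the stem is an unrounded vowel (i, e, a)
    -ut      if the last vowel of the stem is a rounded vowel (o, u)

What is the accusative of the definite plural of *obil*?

obilavkokut

The final consonant of *obil* is /l/, which is coronal, so the plural suffix is -av, giving *obilav*.
Since the last vowel of the plural form *obilav* is /a/ (a back vowel), it takes -kok, giving *obilavkok*.
The last vowel of the definite form *obilavkok* is /o/, which is a rounded vowel, so the accusative suffix is -ut, giving *obilavkokut*.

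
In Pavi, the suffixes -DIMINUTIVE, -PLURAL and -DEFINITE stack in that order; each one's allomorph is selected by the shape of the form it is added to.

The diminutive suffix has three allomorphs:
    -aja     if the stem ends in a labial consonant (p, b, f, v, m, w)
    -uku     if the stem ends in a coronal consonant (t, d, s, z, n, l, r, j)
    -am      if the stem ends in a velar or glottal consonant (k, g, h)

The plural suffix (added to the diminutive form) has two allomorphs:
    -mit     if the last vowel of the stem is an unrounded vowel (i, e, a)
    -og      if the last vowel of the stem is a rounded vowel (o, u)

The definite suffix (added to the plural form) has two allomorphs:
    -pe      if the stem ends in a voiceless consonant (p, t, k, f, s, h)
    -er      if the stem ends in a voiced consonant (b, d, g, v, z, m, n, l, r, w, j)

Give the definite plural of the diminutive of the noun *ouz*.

Since the final consonant of *ouz* is /z/ (coronal), it takes -uku, giving *ouzuku*.
The diminutive form *ouzuku* — last vowel /u/ (a rounded vowel) → -og → *ouzukuog*.
Since the final consonant of the plural form *ouzukuog* is /g/ (voiced), it takes -er, giving *ouzukuoger*.

ouzukuoger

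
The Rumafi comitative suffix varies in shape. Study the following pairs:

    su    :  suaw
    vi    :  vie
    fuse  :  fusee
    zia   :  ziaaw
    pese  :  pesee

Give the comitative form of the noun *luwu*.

The suffix is conditioned by the last vowel: -e when the last vowel of the stem is a front vowel (*vi*, *fuse*, *pese*); -aw when the last vowel of the stem is a back vowel (*su*, *zia*).
Since the last vowel of *luwu* is /u/ (a back vowel), it takes -aw, giving *luwuaw*.

luwuaw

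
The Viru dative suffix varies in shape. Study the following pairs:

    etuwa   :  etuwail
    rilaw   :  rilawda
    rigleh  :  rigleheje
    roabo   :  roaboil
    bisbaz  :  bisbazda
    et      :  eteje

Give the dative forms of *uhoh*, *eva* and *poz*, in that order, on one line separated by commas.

uhoheje, evail, pozda

Looking at the final sound of each stem: -eje when the stem ends in a voiceless consonant (*rigleh*, *et*); -da when the stem ends in a voiced consonant (*rilaw*, *bisbaz*); -il when the stem ends in a vowel (*etuwa*, *roabo*).
The final sound of *uhoh* is /h/, which is a voiceless consonant, so the suffix is -eje, giving *uhoheje*.
Since the final sound of *eva* is /a/ (a vowel), it takes -il, giving *evail*.
*poz*: final sound = /z/, a voiced consonant → -da → *pozda*.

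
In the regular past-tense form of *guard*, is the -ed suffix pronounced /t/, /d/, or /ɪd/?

/ɪd/

The stem *guard* ends in /t/ or /d/.
The -ed suffix is realized as /ɪd/ after /t, d/; as /t/ after other voiceless consonants; and as /d/ after other voiced sounds.
So -ed on *guard* is pronounced /ɪd/.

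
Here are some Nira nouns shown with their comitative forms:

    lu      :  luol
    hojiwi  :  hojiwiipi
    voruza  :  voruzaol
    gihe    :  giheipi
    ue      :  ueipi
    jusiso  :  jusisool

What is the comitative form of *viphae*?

viphaeipi

The pattern is front/back vowel harmony: -ipi when the last vowel of the stem is a front vowel (*hojiwi*, *gihe*, *ue*); -ol when the last vowel of the stem is a back vowel (*lu*, *voruza*, *jusiso*).
*viphae* — last vowel /e/ (a front vowel) → -ipi → *viphaeipi*.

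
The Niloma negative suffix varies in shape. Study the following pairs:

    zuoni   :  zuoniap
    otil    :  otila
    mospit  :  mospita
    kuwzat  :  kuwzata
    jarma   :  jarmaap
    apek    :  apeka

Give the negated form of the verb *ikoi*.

Looking at the final sound of each stem: -a when the stem ends in a consonant (*otil*, *mospit*, *kuwzat*, *apek*); -ap when the stem ends in a vowel (*zuoni*, *jarma*).
*ikoi* — final sound /i/ (a vowel) → -ap → *ikoiap*.

ikoiap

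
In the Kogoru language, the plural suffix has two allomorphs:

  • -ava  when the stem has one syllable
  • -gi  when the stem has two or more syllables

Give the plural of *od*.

odava

With one syllable, *od* takes -ava → *odava*.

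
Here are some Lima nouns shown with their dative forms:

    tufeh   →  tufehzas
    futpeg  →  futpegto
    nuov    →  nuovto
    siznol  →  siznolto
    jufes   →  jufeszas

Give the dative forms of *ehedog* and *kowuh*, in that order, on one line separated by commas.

ehedogto, kowuhzas

The suffix is conditioned by the final consonant: -zas when the stem ends in a voiceless consonant (*tufeh*, *jufes*); -to when the stem ends in a voiced consonant (*futpeg*, *nuov*, *siznol*).
*ehedog*: final consonant = /g/, voiced → -to → *ehedogto*.
The final consonant of *kowuh* is /h/, which is voiceless, so the suffix is -zas, giving *kowuhzas*.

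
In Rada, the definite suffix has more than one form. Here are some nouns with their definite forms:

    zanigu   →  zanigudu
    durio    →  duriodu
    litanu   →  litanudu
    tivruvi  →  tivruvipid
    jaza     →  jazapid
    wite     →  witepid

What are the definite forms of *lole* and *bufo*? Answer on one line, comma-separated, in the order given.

lolepid, bufodu

Looking at the last vowel of each stem: -du when the last vowel of the stem is a rounded vowel (*zanigu*, *durio*, *litanu*); -pid when the last vowel of the stem is an unrounded vowel (*tivruvi*, *jaza*, *wite*).
*lole*: last vowel = /e/, an unrounded vowel → -pid → *lolepid*.
Since the last vowel of *bufo* is /o/ (a rounded vowel), it takes -du, giving *bufodu*.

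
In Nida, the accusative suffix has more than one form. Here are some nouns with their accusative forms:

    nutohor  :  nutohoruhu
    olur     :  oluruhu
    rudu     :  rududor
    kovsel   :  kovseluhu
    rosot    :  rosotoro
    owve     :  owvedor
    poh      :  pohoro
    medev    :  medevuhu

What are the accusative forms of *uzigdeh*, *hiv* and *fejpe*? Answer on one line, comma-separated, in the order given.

uzigdehoro, hivuhu, fejpedor

The pattern is voicing of the final sound: -oro when the stem ends in a voiceless consonant (*rosot*, *poh*); -uhu when the stem ends in a voiced consonant (*nutohor*, *olur*, *kovsel*, *medev*); -dor when the stem ends in a vowel (*rudu*, *owve*).
*uzigdeh* — final sound /h/ (a voiceless consonant) → -oro → *uzigdehoro*.
*hiv*: final sound = /v/, a voiced consonant → -uhu → *hivuhu*.
*fejpe* — final sound /e/ (a vowel) → -dor → *fejpedor*.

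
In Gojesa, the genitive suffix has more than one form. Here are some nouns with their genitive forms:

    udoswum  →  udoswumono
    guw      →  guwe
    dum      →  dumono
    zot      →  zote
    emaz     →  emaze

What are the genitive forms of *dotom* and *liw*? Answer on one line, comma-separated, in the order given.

dotomono, liwe

The pattern is nasality of the final consonant: -ono when the stem ends in a nasal (*udoswum*, *dum*); -e when the stem ends in a non-nasal consonant (*guw*, *zot*, *emaz*).
Since the final consonant of *dotom* is /m/ (a nasal), it takes -ono, giving *dotomono*.
The final consonant of *liw* is /w/, which is non-nasal, so the suffix is -e, giving *liwe*.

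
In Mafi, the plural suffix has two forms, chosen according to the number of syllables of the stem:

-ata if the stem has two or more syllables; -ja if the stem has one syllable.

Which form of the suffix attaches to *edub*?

With 2 syllables, *edub* takes -ata.

-ata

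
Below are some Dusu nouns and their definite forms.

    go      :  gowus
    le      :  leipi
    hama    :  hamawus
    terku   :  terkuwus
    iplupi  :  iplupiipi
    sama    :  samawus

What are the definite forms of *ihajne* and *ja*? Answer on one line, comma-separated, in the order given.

The suffix is conditioned by the last vowel: -ipi when the last vowel of the stem is a front vowel (*le*, *iplupi*); -wus when the last vowel of the stem is a back vowel (*go*, *hama*, *terku*, *sama*).
*ihajne*: last vowel = /e/, a front vowel → -ipi → *ihajneipi*.
The last vowel of *ja* is /a/, which is a back vowel, so the suffix is -wus, giving *jawus*.

ihajneipi, jawus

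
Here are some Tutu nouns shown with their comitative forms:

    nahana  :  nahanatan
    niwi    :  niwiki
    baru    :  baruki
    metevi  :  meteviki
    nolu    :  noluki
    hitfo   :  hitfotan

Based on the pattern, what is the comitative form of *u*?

uki

The alternation tracks the last vowel of the stem — -ki when the last vowel of the stem is a high vowel (*niwi*, *baru*, *metevi*, *nolu*); -tan when the last vowel of the stem is a non-high vowel (*nahana*, *hitfo*).
The last vowel of *u* is /u/, which is a high vowel, so the suffix is -ki, giving *uki*.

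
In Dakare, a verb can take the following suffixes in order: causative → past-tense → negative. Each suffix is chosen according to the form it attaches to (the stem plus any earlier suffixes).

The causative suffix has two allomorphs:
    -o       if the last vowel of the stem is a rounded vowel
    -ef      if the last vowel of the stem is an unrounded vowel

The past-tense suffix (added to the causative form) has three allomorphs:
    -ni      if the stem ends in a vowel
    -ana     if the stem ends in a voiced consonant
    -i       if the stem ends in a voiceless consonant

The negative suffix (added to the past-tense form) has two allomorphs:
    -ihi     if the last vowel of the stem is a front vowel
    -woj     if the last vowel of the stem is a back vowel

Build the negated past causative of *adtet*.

adtetefiihi

Since the last vowel of *adtet* is /e/ (an unrounded vowel), it takes -ef, giving *adtetef*.
The causative form *adtetef* — final sound /f/ (a voiceless consonant) → -i → *adtetefi*.
The past-tense form *adtetefi*: last vowel = /i/, a front vowel → -ihi → *adtetefiihi*.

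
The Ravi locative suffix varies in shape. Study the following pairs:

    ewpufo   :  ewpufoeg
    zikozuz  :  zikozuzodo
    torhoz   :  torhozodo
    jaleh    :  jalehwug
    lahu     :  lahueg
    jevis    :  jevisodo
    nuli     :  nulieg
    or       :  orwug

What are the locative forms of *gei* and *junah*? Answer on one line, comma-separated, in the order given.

geieg, junahwug

The pattern is sibilance of the final sound: -odo when the stem ends in a sibilant (*zikozuz*, *torhoz*, *jevis*); -wug when the stem ends in a non-sibilant consonant (*jaleh*, *or*); -eg when the stem ends in a vowel (*ewpufo*, *lahu*, *nuli*).
The final sound of *gei* is /i/, which is a vowel, so the suffix is -eg, giving *geieg*.
*junah* — final sound /h/ (a non-sibilant consonant) → -wug → *junahwug*.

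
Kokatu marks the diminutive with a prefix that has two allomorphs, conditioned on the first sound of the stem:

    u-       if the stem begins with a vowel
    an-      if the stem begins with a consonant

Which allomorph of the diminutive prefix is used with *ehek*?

u-

*ehek*: first sound = /e/, a vowel → u-.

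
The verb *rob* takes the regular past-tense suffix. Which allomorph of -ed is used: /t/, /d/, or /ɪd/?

/d/

The stem *rob* ends in a voiced sound other than /d/.
The -ed suffix is realized as /ɪd/ after /t, d/; as /t/ after other voiceless consonants; and as /d/ after other voiced sounds.
So -ed on *rob* is pronounced /d/.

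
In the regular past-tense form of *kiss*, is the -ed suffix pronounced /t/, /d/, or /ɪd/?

/t/

The stem *kiss* ends in a voiceless consonant other than /t/.
The -ed suffix is realized as /ɪd/ after /t, d/; as /t/ after other voiceless consonants; and as /d/ after other voiced sounds.
So -ed on *kiss* is pronounced /t/.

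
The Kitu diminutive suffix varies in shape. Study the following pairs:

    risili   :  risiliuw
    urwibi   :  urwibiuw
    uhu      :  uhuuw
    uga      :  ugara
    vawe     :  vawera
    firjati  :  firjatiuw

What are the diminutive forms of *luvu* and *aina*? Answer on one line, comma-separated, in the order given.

luvuuw, ainara

Looking at the last vowel of each stem: -uw when the last vowel of the stem is a high vowel (*risili*, *urwibi*, *uhu*, *firjati*); -ra when the last vowel of the stem is a non-high vowel (*uga*, *vawe*).
*luvu*: last vowel = /u/, a high vowel → -uw → *luvuuw*.
Since the last vowel of *aina* is /a/ (a non-high vowel), it takes -ra, giving *ainara*.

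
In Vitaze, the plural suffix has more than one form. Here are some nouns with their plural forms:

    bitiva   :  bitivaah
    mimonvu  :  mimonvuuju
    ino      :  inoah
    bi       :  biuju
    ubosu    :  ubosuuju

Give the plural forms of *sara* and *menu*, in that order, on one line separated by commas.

Looking at the last vowel of each stem: -uju when the last vowel of the stem is a high vowel (*mimonvu*, *bi*, *ubosu*); -ah when the last vowel of the stem is a non-high vowel (*bitiva*, *ino*).
*sara*: last vowel = /a/, a non-high vowel → -ah → *saraah*.
*menu* — last vowel /u/ (a high vowel) → -uju → *menuuju*.

saraah, menuuju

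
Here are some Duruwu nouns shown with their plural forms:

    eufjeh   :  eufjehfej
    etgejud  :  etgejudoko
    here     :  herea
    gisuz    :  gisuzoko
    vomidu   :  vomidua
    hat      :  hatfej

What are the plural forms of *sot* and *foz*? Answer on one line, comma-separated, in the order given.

sotfej, fozoko

The pattern is voicing of the final sound: -fej when the stem ends in a voiceless consonant (*eufjeh*, *hat*); -oko when the stem ends in a voiced consonant (*etgejud*, *gisuz*); -a when the stem ends in a vowel (*here*, *vomidu*).
*sot*: final sound = /t/, a voiceless consonant → -fej → *sotfej*.
*foz*: final sound = /z/, a voiced consonant → -oko → *fozoko*.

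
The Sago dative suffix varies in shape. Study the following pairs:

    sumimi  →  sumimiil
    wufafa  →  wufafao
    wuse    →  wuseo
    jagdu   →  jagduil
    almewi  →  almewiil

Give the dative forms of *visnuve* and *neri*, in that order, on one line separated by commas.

visnuveo, neriil

The pattern is height harmony: -il when the last vowel of the stem is a high vowel (*sumimi*, *jagdu*, *almewi*); -o when the last vowel of the stem is a non-high vowel (*wufafa*, *wuse*).
Since the last vowel of *visnuve* is /e/ (a non-high vowel), it takes -o, giving *visnuveo*.
*neri* — last vowel /i/ (a high vowel) → -il → *neriil*.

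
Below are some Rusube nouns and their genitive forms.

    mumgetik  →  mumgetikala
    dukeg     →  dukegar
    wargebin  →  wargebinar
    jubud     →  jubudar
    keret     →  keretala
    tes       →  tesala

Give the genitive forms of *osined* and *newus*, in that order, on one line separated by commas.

Looking at the final consonant of each stem: -ala when the stem ends in a voiceless consonant (*mumgetik*, *keret*, *tes*); -ar when the stem ends in a voiced consonant (*dukeg*, *wargebin*, *jubud*).
*osined*: final consonant = /d/, voiced → -ar → *osinedar*.
*newus*: final consonant = /s/, voiceless → -ala → *newusala*.

osinedar, newusala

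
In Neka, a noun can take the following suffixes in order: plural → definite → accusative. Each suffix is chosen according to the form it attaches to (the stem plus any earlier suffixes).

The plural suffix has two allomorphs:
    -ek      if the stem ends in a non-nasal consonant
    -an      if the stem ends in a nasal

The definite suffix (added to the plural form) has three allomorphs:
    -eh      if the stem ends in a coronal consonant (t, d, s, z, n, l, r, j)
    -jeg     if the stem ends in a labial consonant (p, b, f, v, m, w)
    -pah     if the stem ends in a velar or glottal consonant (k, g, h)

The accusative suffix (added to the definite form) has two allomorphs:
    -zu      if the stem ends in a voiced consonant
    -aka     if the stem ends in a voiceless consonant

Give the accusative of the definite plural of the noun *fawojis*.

fawojisekpahaka

Since the final consonant of *fawojis* is /s/ (non-nasal), it takes -ek, giving *fawojisek*.
The plural form *fawojisek*: final consonant = /k/, velar/glottal → -pah → *fawojisekpah*.
Since the final consonant of the definite form *fawojisekpah* is /h/ (voiceless), it takes -aka, giving *fawojisekpahaka*.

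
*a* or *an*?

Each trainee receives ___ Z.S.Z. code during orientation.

a

The indefinite article is chosen by the initial *sound* of the following word, not its spelling.
The initialism *Z.S.Z.* is read letter by letter; the first letter, Z, is pronounced /ziː/, which begins with a consonant sound.
So the article is *a*: Each trainee receives a Z.S.Z. code during orientation.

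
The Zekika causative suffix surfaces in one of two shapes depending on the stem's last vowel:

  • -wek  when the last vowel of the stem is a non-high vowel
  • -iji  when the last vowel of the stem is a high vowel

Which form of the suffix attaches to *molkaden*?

*molkaden*: last vowel = /e/, a non-high vowel → -wek.

-wek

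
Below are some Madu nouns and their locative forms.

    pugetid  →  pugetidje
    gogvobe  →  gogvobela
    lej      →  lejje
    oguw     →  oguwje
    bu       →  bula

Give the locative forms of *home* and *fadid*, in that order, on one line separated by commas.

homela, fadidje

The suffix is conditioned by the final sound: -je when the stem ends in a consonant (*pugetid*, *lej*, *oguw*); -la when the stem ends in a vowel (*gogvobe*, *bu*).
Since the final sound of *home* is /e/ (a vowel), it takes -la, giving *homela*.
*fadid* — final sound /d/ (a consonant) → -je → *fadidje*.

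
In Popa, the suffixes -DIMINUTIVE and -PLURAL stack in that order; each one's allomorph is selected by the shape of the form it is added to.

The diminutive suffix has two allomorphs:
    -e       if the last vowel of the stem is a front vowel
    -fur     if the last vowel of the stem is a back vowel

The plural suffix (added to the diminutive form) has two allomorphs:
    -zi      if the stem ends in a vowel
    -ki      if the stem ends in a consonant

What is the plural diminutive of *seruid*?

seruidezi

*seruid*: last vowel = /i/, a front vowel → -e → *seruide*.
The diminutive form *seruide*: final sound = /e/, a vowel → -zi → *seruidezi*.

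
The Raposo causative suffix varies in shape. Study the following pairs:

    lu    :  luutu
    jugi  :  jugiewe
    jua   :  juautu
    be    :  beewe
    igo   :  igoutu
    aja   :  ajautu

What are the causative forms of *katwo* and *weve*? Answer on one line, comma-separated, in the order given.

katwoutu, weveewe

Looking at the last vowel of each stem: -ewe when the last vowel of the stem is a front vowel (*jugi*, *be*); -utu when the last vowel of the stem is a back vowel (*lu*, *jua*, *igo*, *aja*).
The last vowel of *katwo* is /o/, which is a back vowel, so the suffix is -utu, giving *katwoutu*.
*weve* — last vowel /e/ (a front vowel) → -ewe → *weveewe*.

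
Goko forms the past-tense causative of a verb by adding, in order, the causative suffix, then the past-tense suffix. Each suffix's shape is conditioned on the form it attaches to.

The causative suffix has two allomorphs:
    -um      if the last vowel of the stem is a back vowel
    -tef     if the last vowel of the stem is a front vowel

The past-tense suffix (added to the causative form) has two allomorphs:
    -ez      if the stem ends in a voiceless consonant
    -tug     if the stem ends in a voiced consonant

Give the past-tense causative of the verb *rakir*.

rakirtefez

Since the last vowel of *rakir* is /i/ (a front vowel), it takes -tef, giving *rakirtef*.
Since the final consonant of the causative form *rakirtef* is /f/ (voiceless), it takes -ez, giving *rakirtefez*.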